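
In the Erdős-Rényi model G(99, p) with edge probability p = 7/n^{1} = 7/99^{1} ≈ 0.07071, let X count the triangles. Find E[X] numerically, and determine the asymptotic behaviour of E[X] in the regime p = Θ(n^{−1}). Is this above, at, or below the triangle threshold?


Number of potential triangles: C(99, 3) = 156849.
Each occurs with probability p³ ≈ (0.07071)³ ≈ 3.534993e-04.
By linearity: E[X] = C(99, 3)·p³ ≈ 156849 · 3.534993e-04 ≈ 55.4460.
Here α = 1, so p = 7/n is exactly at the triangle threshold p ~ 1/n. Asymptotically E[X] → c³/6 = 7³/6 = 343/6 ≈ 57.1667, a bounded constant. In this regime the triangle count is asymptotically Poisson(c³/6).

E[X] ≈ 55.4460; in regime p = Θ(1/n^{1}) E[X] stays bounded (at the triangle threshold p ~ 1/n).


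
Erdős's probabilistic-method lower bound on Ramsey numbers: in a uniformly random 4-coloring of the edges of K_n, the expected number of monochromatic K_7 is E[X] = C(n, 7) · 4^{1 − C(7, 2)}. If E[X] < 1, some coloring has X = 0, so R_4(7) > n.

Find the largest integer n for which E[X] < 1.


We need C(n, 7) · 4^{1 − 21} < 1, i.e. C(n, 7) < 4^{21 − 1} = 1099511627776.
Check values of n near the boundary:
  n = 179: C(179, 7) = 1037437234460; 1037437234460 < 1099511627776? YES
  n = 180: C(180, 7) = 1079414463600; 1079414463600 < 1099511627776? YES
  n = 181: C(181, 7) = 1122839183400; 1122839183400 < 1099511627776? NO
The largest n with C(n, 7) < 1099511627776 is n = 180 (where E[X] = 67463403975/68719476736 ≈ 0.981722). Hence R_4(7) > 180, i.e. R_4(7) ≥ 181.

Largest n = 180; hence R_4(7) > 180.


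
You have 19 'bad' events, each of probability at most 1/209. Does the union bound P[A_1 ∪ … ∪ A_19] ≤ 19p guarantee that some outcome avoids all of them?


Union bound: P[∪_{i=1}^{19} A_i] ≤ Σ_i P[A_i] ≤ 19·p = 19·(1/209) = 1/11.
Numerically: 1/11 ≈ 0.090909.
Is 1/11 < 1? YES.
Since P[∪ A_i] ≤ 1/11 < 1, the complement has P[∩ A_i^c] ≥ 1 − 1/11 = 10/11 > 0, so some outcome avoids every A_i.

19·p = 1/11 ≈ 0.090909; existence CERTIFIED by the union bound.


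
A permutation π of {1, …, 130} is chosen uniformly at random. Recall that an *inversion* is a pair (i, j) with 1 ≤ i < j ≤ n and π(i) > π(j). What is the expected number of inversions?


Write X = Σ X_I over the C(130, 2) = 8385 pairs i < j, with X_I the indicator of one inversion.
There are 8385 indicators.
For each fixed pair i < j, the values π(i) and π(j) are two distinct elements of {1, …, 130} in uniformly random order; by symmetry P[π(i) > π(j)] = 1/2.
By linearity: E[X] = 8385 · (1/2) = C(130, 2) · (1/2) = 8385/2 = 8385/2 ≈ 4192.5000.

E[X] = 8385/2 = 4192.5000.


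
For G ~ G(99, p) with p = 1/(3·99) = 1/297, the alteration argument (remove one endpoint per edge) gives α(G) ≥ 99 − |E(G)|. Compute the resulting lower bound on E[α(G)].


E[|E(G)|] = C(99, 2)·p = 4851 · (1/297) = 49/3.
E[α(G)] ≥ n − E[|E(G)|] = 99 − 49/3 = 248/3.
Numerically: ≈ 82.6667.
(This is only a lower bound; the true E[α(G)] may be larger.)

E[α(G)] ≥ 248/3 ≈ 82.6667.


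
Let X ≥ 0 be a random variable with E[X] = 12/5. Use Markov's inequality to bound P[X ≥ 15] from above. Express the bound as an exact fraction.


μ = E[X] = 12/5, a = 15.
Markov: P[X ≥ 15] ≤ μ/a = (12/5)/15 = 4/25.
Numerically: ≈ 0.16000.
(Since a = 15 > μ = 2.40000, the bound 4/25 is < 1 and informative.)

P[X ≥ 15] ≤ 4/25 ≈ 0.16000.


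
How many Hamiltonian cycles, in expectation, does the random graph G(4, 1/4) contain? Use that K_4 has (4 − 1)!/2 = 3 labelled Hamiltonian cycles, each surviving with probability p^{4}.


K_4 has (4 − 1)!/2 = 3 labelled Hamiltonian cycles.
For each such Hamiltonian cycle H, let X_H = 1 if all 4 edges of H are present in G. Then P[X_H = 1] = p^{4} = (1/4)^{4} = 1/256.
Summing the indicators: E[X] = Σ_H E[X_H] = 3 · p^{4} = 3 · 1/256 = 3/256.
Numerically: E[X] ≈ 0.0117188.

E[X] = 3 · (1/4)^{4} = 3/256 ≈ 0.0117188.


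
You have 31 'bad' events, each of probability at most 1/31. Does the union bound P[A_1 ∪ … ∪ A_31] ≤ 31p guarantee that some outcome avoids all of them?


Union bound: P[∪_{i=1}^{31} A_i] ≤ Σ_i P[A_i] ≤ 31·p = 31·(1/31) = 1.
Numerically: 1 ≈ 1.0000000.
Is 1 < 1? NO.
Since the bound 1 is ≥ 1, the union bound is uninformative here; it does NOT by itself certify existence.

31·p = 1 ≈ 1.0000000; existence NOT certified by the union bound.


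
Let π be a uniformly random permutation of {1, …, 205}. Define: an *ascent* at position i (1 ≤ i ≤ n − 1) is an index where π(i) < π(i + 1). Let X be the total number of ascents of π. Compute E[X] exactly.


Write X = Σ X_I over i = 1, …, 204, with X_I the indicator of one ascent.
There are 204 indicators.
For each fixed i, the pair (π(i), π(i+1)) is a uniformly random ordered pair of distinct values from {1, …, 205}; by symmetry P[π(i) < π(i+1)] = 1/2.
By linearity: E[X] = 204 · (1/2) = (205 − 1) · (1/2) = 102 ≈ 102.00000.

E[X] = 102 = 102.00000.


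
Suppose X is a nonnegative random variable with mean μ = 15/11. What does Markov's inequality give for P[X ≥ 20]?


μ = E[X] = 15/11, a = 20.
Markov: P[X ≥ 20] ≤ μ/a = (15/11)/20 = 3/44.
Numerically: ≈ 0.068.
(Since a = 20 > μ = 1.364, the bound 3/44 is < 1 and informative.)

P[X ≥ 20] ≤ 3/44 ≈ 0.068.


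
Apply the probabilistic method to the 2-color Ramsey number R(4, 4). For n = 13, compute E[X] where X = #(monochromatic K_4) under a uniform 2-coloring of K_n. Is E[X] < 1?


E[X] = C(13, 4) · 2^{1 − 6} = 715 · 2^{−5} = 715/32.
As a reduced fraction: E[X] = 715/32 ≈ 22.3437500.
Is E[X] < 1? NO.
Since E[X] ≥ 1, the first-moment bound is inconclusive at n = 13; it does NOT by itself certify R(4, 4) > 13.

E[X] = 715/32 ≈ 22.3437500; E[X] ≥ 1; first-moment method inconclusive here.


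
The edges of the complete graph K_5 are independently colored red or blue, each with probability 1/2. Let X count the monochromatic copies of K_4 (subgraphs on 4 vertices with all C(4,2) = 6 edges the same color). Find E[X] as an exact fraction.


Let X = Σ_S X_S over the C(5, 4) = 5 subsets S of size 4, where X_S = 1 if the K_4 on S is monochromatic.
For a fixed S, the K_4 on S has C(4, 2) = 6 edges. P[all 6 edges red] = (1/2)^6, and likewise for blue, so P[monochromatic] = 2·(1/2)^6 = 2^{1 − 6} = 1/32.
By linearity: E[X] = C(5, 4) · 2^{1 − 6} = 5 · 1/32 = 5/32.
Numerically: E[X] ≈ 0.1562.

E[X] = C(5,4)·2^(1−C(4,2)) = 5/32 ≈ 0.1562.


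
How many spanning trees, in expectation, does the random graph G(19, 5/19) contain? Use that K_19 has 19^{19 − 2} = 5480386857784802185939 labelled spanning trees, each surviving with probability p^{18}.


K_19 has 19^{19 − 2} = 5480386857784802185939 labelled spanning trees.
For each such spanning tree H, let X_H = 1 if all 18 edges of H are present in G. Then P[X_H = 1] = p^{18} = (5/19)^{18} = 3814697265625/104127350297911241532841.
By linearity of expectation: E[X] = Σ_H E[X_H] = 5480386857784802185939 · p^{18} = 5480386857784802185939 · 3814697265625/104127350297911241532841 = 3814697265625/19.
Numerically: E[X] ≈ 2.00774e+11.

E[X] = 5480386857784802185939 · (5/19)^{18} = 3814697265625/19 ≈ 2.00774e+11.


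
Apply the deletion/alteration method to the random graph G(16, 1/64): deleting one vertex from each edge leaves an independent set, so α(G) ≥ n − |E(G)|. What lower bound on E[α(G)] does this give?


E[|E(G)|] = C(16, 2)·p = 120 · (1/64) = 15/8.
E[α(G)] ≥ n − E[|E(G)|] = 16 − 15/8 = 113/8.
Numerically: ≈ 14.125000.
(This is only a lower bound; the true E[α(G)] may be larger.)

E[α(G)] ≥ 113/8 ≈ 14.125000.


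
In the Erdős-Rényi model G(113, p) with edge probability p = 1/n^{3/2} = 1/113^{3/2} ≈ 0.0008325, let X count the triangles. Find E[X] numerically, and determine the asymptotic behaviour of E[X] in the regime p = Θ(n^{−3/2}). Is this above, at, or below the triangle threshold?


Number of potential triangles: C(113, 3) = 234136.
Each occurs with probability p³ ≈ (0.0008325)³ ≈ 5.7696173e-10.
By linearity: E[X] = C(113, 3)·p³ ≈ 234136 · 5.7696173e-10 ≈ 0.00014.
Since α = 3/2 > 1, p = c/n^{3/2} = o(1/n) is below the triangle threshold p ~ 1/n. Asymptotically E[X] ~ (c³/6)·n^{3(1−α)} = (1³/6)·n^{-1.5} → 0, so by Markov's inequality G has no triangles w.h.p.

E[X] ≈ 0.00014; in regime p = Θ(1/n^{3/2}) E[X] tends to 0 (below the triangle threshold p ~ 1/n).


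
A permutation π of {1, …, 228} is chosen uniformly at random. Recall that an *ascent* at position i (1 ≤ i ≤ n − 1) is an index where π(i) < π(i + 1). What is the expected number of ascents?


Write X = Σ X_I over i = 1, …, 227, with X_I the indicator of one ascent.
There are 227 indicators.
For each fixed i, the pair (π(i), π(i+1)) is a uniformly random ordered pair of distinct values from {1, …, 228}; by symmetry P[π(i) < π(i+1)] = 1/2.
By linearity: E[X] = 227 · (1/2) = (228 − 1) · (1/2) = 227/2 ≈ 113.500.

E[X] = 227/2 = 113.500.


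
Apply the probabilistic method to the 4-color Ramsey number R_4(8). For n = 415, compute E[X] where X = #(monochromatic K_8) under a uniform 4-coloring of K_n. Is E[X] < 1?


E[X] = C(415, 8) · 4^{1 − 28} = 20388455694719685 · 4^{−27} = 20388455694719685/18014398509481984.
As a reduced fraction: E[X] = 20388455694719685/18014398509481984 ≈ 1.131787.
Is E[X] < 1? NO.
Since E[X] ≥ 1, the first-moment bound is inconclusive at n = 415; it does NOT by itself certify R_4(8) > 415.

E[X] = 20388455694719685/18014398509481984 ≈ 1.131787; E[X] ≥ 1; first-moment method inconclusive here.


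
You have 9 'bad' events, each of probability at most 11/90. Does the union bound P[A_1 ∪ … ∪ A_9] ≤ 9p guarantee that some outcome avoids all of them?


Union bound: P[∪_{i=1}^{9} A_i] ≤ Σ_i P[A_i] ≤ 9·p = 9·(11/90) = 11/10.
Numerically: 11/10 ≈ 1.10000.
Is 11/10 < 1? NO.
Since the bound 11/10 is ≥ 1, the union bound is uninformative here; it does NOT by itself certify existence.

9·p = 11/10 ≈ 1.10000; existence NOT certified by the union bound.


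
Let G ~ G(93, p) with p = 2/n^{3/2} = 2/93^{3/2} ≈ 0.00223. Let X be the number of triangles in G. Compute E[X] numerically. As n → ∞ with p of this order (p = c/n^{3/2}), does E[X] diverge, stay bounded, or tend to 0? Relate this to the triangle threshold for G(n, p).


Number of potential triangles: C(93, 3) = 129766.
Each occurs with probability p³ ≈ (0.00223)³ ≈ 1.108962e-08.
By linearity: E[X] = C(93, 3)·p³ ≈ 129766 · 1.108962e-08 ≈ 0.0014.
Since α = 3/2 > 1, p = c/n^{3/2} = o(1/n) is below the triangle threshold p ~ 1/n. Asymptotically E[X] ~ (c³/6)·n^{3(1−α)} = (2³/6)·n^{-1.5} → 0, so by Markov's inequality G has no triangles w.h.p.

E[X] ≈ 0.0014; in regime p = Θ(1/n^{3/2}) E[X] tends to 0 (below the triangle threshold p ~ 1/n).


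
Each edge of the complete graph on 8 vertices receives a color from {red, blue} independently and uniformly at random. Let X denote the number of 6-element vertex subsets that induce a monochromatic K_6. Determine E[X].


Let X = Σ_S X_S over the C(8, 6) = 28 subsets S of size 6, where X_S = 1 if the K_6 on S is monochromatic.
For a fixed S, the K_6 on S has C(6, 2) = 15 edges. P[all 15 edges red] = (1/2)^15, and likewise for blue, so P[monochromatic] = 2·(1/2)^15 = 2^{1 − 15} = 1/16384.
Summing: E[X] = C(8, 6) · 2^{1 − 15} = 28 · 1/16384 = 7/4096.
Numerically: E[X] ≈ 0.001709.

E[X] = C(8,6)·2^(1−C(6,2)) = 7/4096 ≈ 0.001709.


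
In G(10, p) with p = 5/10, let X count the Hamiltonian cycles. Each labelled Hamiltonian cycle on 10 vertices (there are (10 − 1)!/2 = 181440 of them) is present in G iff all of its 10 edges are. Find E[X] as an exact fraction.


K_10 has (10 − 1)!/2 = 181440 labelled Hamiltonian cycles.
For each such Hamiltonian cycle H, let X_H = 1 if all 10 edges of H are present in G. Then P[X_H = 1] = p^{10} = (1/2)^{10} = 1/1024.
Summing the indicators: E[X] = Σ_H E[X_H] = 181440 · p^{10} = 181440 · 1/1024 = 2835/16.
Numerically: E[X] ≈ 177.19.

E[X] = 181440 · (1/2)^{10} = 2835/16 ≈ 177.19.


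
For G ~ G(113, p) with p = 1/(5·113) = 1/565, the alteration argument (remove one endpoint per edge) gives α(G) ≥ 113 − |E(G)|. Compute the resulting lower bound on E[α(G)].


E[|E(G)|] = C(113, 2)·p = 6328 · (1/565) = 56/5.
E[α(G)] ≥ n − E[|E(G)|] = 113 − 56/5 = 509/5.
Numerically: ≈ 101.80000.
(This is only a lower bound; the true E[α(G)] may be larger.)

E[α(G)] ≥ 509/5 ≈ 101.80000.


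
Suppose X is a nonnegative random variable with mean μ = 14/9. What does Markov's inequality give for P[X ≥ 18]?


μ = E[X] = 14/9, a = 18.
Markov: P[X ≥ 18] ≤ μ/a = (14/9)/18 = 7/81.
Numerically: ≈ 0.08642.
(Since a = 18 > μ = 1.55556, the bound 7/81 is < 1 and informative.)

P[X ≥ 18] ≤ 7/81 ≈ 0.08642.


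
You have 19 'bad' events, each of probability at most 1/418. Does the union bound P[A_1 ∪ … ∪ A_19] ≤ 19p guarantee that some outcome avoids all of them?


Union bound: P[∪_{i=1}^{19} A_i] ≤ Σ_i P[A_i] ≤ 19·p = 19·(1/418) = 1/22.
Numerically: 1/22 ≈ 0.04545.
Is 1/22 < 1? YES.
Since P[∪ A_i] ≤ 1/22 < 1, the complement has P[∩ A_i^c] ≥ 1 − 1/22 = 21/22 > 0, so some outcome avoids every A_i.

19·p = 1/22 ≈ 0.04545; existence CERTIFIED by the union bound.


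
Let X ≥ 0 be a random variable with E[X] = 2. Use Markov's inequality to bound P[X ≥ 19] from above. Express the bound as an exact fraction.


μ = E[X] = 2, a = 19.
Markov: P[X ≥ 19] ≤ μ/a = (2)/19 = 2/19.
Numerically: ≈ 0.1053.
(Since a = 19 > μ = 2.0000, the bound 2/19 is < 1 and informative.)

P[X ≥ 19] ≤ 2/19 ≈ 0.1053.


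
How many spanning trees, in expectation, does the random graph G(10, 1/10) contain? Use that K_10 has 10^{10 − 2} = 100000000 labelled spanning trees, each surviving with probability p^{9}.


K_10 has 10^{10 − 2} = 100000000 labelled spanning trees.
For each such spanning tree H, let X_H = 1 if all 9 edges of H are present in G. Then P[X_H = 1] = p^{9} = (1/10)^{9} = 1/1000000000.
By linearity of expectation: E[X] = Σ_H E[X_H] = 100000000 · p^{9} = 100000000 · 1/1000000000 = 1/10.
Numerically: E[X] ≈ 0.1.

E[X] = 100000000 · (1/10)^{9} = 1/10 ≈ 0.1.


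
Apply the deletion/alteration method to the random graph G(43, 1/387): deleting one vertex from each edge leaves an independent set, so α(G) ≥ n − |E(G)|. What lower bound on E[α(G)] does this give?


E[|E(G)|] = C(43, 2)·p = 903 · (1/387) = 7/3.
E[α(G)] ≥ n − E[|E(G)|] = 43 − 7/3 = 122/3.
Numerically: ≈ 40.66667.
(This is only a lower bound; the true E[α(G)] may be larger.)

E[α(G)] ≥ 122/3 ≈ 40.66667.


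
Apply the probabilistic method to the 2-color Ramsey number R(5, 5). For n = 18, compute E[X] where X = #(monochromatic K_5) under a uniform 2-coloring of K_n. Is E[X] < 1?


E[X] = C(18, 5) · 2^{1 − 10} = 8568 · 2^{−9} = 8568/512.
As a reduced fraction: E[X] = 1071/64 ≈ 16.734375.
Is E[X] < 1? NO.
Since E[X] ≥ 1, the first-moment bound is inconclusive at n = 18; it does NOT by itself certify R(5, 5) > 18.

E[X] = 1071/64 ≈ 16.734375; E[X] ≥ 1; first-moment method inconclusive here.


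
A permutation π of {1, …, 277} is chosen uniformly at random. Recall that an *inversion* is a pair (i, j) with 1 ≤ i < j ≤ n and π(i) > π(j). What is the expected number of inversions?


Write X = Σ X_I over the C(277, 2) = 38226 pairs i < j, with X_I the indicator of one inversion.
There are 38226 indicators.
For each fixed pair i < j, the values π(i) and π(j) are two distinct elements of {1, …, 277} in uniformly random order; by symmetry P[π(i) > π(j)] = 1/2.
By linearity: E[X] = 38226 · (1/2) = C(277, 2) · (1/2) = 38226/2 = 19113 ≈ 19113.000000.

E[X] = 19113 = 19113.000000.


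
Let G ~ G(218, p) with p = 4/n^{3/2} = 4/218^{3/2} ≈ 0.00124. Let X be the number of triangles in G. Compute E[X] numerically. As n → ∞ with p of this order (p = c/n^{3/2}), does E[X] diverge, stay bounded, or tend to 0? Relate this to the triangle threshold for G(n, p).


Number of potential triangles: C(218, 3) = 1703016.
Each occurs with probability p³ ≈ (0.00124)³ ≈ 1.91922e-09.
By linearity: E[X] = C(218, 3)·p³ ≈ 1703016 · 1.91922e-09 ≈ 0.003.
Since α = 3/2 > 1, p = c/n^{3/2} = o(1/n) is below the triangle threshold p ~ 1/n. Asymptotically E[X] ~ (c³/6)·n^{3(1−α)} = (4³/6)·n^{-1.5} → 0, so by Markov's inequality G has no triangles w.h.p.

E[X] ≈ 0.003; in regime p = Θ(1/n^{3/2}) E[X] tends to 0 (below the triangle threshold p ~ 1/n).


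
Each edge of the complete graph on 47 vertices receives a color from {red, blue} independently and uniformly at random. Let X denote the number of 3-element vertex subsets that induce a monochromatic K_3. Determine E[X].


Let X = Σ_S X_S over the C(47, 3) = 16215 subsets S of size 3, where X_S = 1 if the K_3 on S is monochromatic.
For a fixed S, the K_3 on S has C(3, 2) = 3 edges. P[all 3 edges red] = (1/2)^3, and likewise for blue, so P[monochromatic] = 2·(1/2)^3 = 2^{1 − 3} = 1/4.
By linearity: E[X] = C(47, 3) · 2^{1 − 3} = 16215 · 1/4 = 16215/4.
Numerically: E[X] ≈ 4053.750000.

E[X] = C(47,3)·2^(1−C(3,2)) = 16215/4 ≈ 4053.750000.


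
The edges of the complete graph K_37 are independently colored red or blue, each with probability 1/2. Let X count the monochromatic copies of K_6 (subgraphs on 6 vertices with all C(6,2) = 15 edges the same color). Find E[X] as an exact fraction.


Let X = Σ_S X_S over the C(37, 6) = 2324784 subsets S of size 6, where X_S = 1 if the K_6 on S is monochromatic.
For a fixed S, the K_6 on S has C(6, 2) = 15 edges. P[all 15 edges red] = (1/2)^15, and likewise for blue, so P[monochromatic] = 2·(1/2)^15 = 2^{1 − 15} = 1/16384.
Summing: E[X] = C(37, 6) · 2^{1 − 15} = 2324784 · 1/16384 = 145299/1024.
Numerically: E[X] ≈ 141.893555.

E[X] = C(37,6)·2^(1−C(6,2)) = 145299/1024 ≈ 141.893555.


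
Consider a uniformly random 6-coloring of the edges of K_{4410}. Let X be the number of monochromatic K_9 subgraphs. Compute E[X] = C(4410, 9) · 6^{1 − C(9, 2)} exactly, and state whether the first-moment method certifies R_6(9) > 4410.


E[X] = C(4410, 9) · 6^{1 − 36} = 1724394906266704102180823710 · 6^{−35} = 1724394906266704102180823710/1719070799748422591028658176.
As a reduced fraction: E[X] = 862197453133352051090411855/859535399874211295514329088 ≈ 1.003097.
Is E[X] < 1? NO.
Since E[X] ≥ 1, the first-moment bound is inconclusive at n = 4410; it does NOT by itself certify R_6(9) > 4410.

E[X] = 862197453133352051090411855/859535399874211295514329088 ≈ 1.003097; E[X] ≥ 1; first-moment method inconclusive here.


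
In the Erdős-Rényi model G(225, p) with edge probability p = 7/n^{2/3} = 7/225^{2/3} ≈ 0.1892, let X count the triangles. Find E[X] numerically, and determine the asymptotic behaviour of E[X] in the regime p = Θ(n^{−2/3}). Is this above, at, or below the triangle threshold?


Number of potential triangles: C(225, 3) = 1873200.
Each occurs with probability p³ ≈ (0.1892)³ ≈ 6.775309e-03.
By linearity: E[X] = C(225, 3)·p³ ≈ 1873200 · 6.775309e-03 ≈ 12691.5081.
Since α = 2/3 < 1, p = c/n^{2/3} ≫ 1/n is above the triangle threshold p ~ 1/n. Asymptotically E[X] ~ (c³/6)·n^{3(1−α)} = (7³/6)·n^{1} → ∞; triangles are abundant w.h.p.

E[X] ≈ 12691.5081; in regime p = Θ(1/n^{2/3}) E[X] diverges (above the triangle threshold p ~ 1/n).


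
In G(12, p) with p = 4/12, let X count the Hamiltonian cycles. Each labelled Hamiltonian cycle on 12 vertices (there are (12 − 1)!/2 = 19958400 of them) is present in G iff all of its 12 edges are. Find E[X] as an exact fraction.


K_12 has (12 − 1)!/2 = 19958400 labelled Hamiltonian cycles.
For each such Hamiltonian cycle H, let X_H = 1 if all 12 edges of H are present in G. Then P[X_H = 1] = p^{12} = (1/3)^{12} = 1/531441.
By linearity of expectation: E[X] = Σ_H E[X_H] = 19958400 · p^{12} = 19958400 · 1/531441 = 246400/6561.
Numerically: E[X] ≈ 37.555.

E[X] = 19958400 · (1/3)^{12} = 246400/6561 ≈ 37.555.


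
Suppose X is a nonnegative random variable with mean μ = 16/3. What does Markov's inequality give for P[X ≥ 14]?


μ = E[X] = 16/3, a = 14.
Markov: P[X ≥ 14] ≤ μ/a = (16/3)/14 = 8/21.
Numerically: ≈ 0.38095.
(Since a = 14 > μ = 5.33333, the bound 8/21 is < 1 and informative.)

P[X ≥ 14] ≤ 8/21 ≈ 0.38095.


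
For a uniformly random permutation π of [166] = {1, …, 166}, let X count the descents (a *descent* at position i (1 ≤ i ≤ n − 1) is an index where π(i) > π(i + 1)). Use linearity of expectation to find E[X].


Write X = Σ X_I over i = 1, …, 165, with X_I the indicator of one descent.
There are 165 indicators.
For each fixed i, the pair (π(i), π(i+1)) is a uniformly random ordered pair of distinct values from {1, …, 166}; by symmetry P[π(i) > π(i+1)] = 1/2.
By linearity: E[X] = 165 · (1/2) = (166 − 1) · (1/2) = 165/2 ≈ 82.5000.

E[X] = 165/2 = 82.5000.


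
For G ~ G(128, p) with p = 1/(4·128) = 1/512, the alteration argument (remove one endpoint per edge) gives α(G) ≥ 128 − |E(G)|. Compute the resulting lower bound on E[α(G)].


E[|E(G)|] = C(128, 2)·p = 8128 · (1/512) = 127/8.
E[α(G)] ≥ n − E[|E(G)|] = 128 − 127/8 = 897/8.
Numerically: ≈ 112.125000.
(This is only a lower bound; the true E[α(G)] may be larger.)

E[α(G)] ≥ 897/8 ≈ 112.125000.


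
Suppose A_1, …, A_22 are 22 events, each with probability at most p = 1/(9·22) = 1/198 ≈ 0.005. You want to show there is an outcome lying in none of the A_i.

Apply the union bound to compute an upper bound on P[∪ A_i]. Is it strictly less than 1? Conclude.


Union bound: P[∪_{i=1}^{22} A_i] ≤ Σ_i P[A_i] ≤ 22·p = 22·(1/198) = 1/9.
Numerically: 1/9 ≈ 0.111.
Is 1/9 < 1? YES.
Since P[∪ A_i] ≤ 1/9 < 1, the complement has P[∩ A_i^c] ≥ 1 − 1/9 = 8/9 > 0, so some outcome avoids every A_i.

22·p = 1/9 ≈ 0.111; existence CERTIFIED by the union bound.


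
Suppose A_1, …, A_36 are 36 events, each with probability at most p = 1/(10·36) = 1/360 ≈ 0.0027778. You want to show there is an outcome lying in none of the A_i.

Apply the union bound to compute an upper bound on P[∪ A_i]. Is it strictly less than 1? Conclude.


Union bound: P[∪_{i=1}^{36} A_i] ≤ Σ_i P[A_i] ≤ 36·p = 36·(1/360) = 1/10.
Numerically: 1/10 ≈ 0.1000000.
Is 1/10 < 1? YES.
Since P[∪ A_i] ≤ 1/10 < 1, the complement has P[∩ A_i^c] ≥ 1 − 1/10 = 9/10 > 0, so some outcome avoids every A_i.

36·p = 1/10 ≈ 0.1000000; existence CERTIFIED by the union bound.


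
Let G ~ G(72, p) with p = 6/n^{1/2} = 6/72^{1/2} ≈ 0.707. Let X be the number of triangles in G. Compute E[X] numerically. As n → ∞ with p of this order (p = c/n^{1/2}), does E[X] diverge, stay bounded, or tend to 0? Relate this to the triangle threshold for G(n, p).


Number of potential triangles: C(72, 3) = 59640.
Each occurs with probability p³ ≈ (0.707)³ ≈ 3.53553e-01.
By linearity: E[X] = C(72, 3)·p³ ≈ 59640 · 3.53553e-01 ≈ 21085.924.
Since α = 1/2 < 1, p = c/n^{1/2} ≫ 1/n is above the triangle threshold p ~ 1/n. Asymptotically E[X] ~ (c³/6)·n^{3(1−α)} = (6³/6)·n^{1.5} → ∞; triangles are abundant w.h.p.

E[X] ≈ 21085.924; in regime p = Θ(1/n^{1/2}) E[X] diverges (above the triangle threshold p ~ 1/n).


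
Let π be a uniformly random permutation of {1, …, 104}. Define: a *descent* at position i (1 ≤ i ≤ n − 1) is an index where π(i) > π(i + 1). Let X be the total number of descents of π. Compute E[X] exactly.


Write X = Σ X_I over i = 1, …, 103, with X_I the indicator of one descent.
There are 103 indicators.
For each fixed i, the pair (π(i), π(i+1)) is a uniformly random ordered pair of distinct values from {1, …, 104}; by symmetry P[π(i) > π(i+1)] = 1/2.
By linearity: E[X] = 103 · (1/2) = (104 − 1) · (1/2) = 103/2 ≈ 51.50000.

E[X] = 103/2 = 51.50000.


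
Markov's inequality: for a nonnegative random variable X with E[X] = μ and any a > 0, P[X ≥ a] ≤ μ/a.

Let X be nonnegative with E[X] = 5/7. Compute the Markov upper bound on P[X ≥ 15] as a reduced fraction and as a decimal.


μ = E[X] = 5/7, a = 15.
Markov: P[X ≥ 15] ≤ μ/a = (5/7)/15 = 1/21.
Numerically: ≈ 0.048.
(Since a = 15 > μ = 0.714, the bound 1/21 is < 1 and informative.)

P[X ≥ 15] ≤ 1/21 ≈ 0.048.


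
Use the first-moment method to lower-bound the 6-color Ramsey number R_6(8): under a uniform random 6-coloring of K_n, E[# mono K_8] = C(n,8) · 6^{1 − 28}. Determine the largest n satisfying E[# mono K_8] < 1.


We need C(n, 8) · 6^{1 − 28} < 1, i.e. C(n, 8) < 6^{28 − 1} = 1023490369077469249536.
Check values of n near the boundary:
  n = 1592: C(1592, 8) = 1005480414540892933435; 1005480414540892933435 < 1023490369077469249536? YES
  n = 1593: C(1593, 8) = 1010555394551193970323; 1010555394551193970323 < 1023490369077469249536? YES
  n = 1594: C(1594, 8) = 1015652773590544255167; 1015652773590544255167 < 1023490369077469249536? YES
  n = 1595: C(1595, 8) = 1020772636343363633895; 1020772636343363633895 < 1023490369077469249536? YES
  n = 1596: C(1596, 8) = 1025915067760710553965; 1025915067760710553965 < 1023490369077469249536? NO
The largest n with C(n, 8) < 1023490369077469249536 is n = 1595 (where E[X] = 113419181815929292655/113721152119718805504 ≈ 0.9973). Hence R_6(8) > 1595, i.e. R_6(8) ≥ 1596.

Largest n = 1595; hence R_6(8) > 1595.


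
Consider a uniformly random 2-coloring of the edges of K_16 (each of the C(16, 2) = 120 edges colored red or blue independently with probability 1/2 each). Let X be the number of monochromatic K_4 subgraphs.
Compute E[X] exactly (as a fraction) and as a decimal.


Let X = Σ_S X_S over the C(16, 4) = 1820 subsets S of size 4, where X_S = 1 if the K_4 on S is monochromatic.
For a fixed S, the K_4 on S has C(4, 2) = 6 edges. P[all 6 edges red] = (1/2)^6, and likewise for blue, so P[monochromatic] = 2·(1/2)^6 = 2^{1 − 6} = 1/32.
By linearity: E[X] = C(16, 4) · 2^{1 − 6} = 1820 · 1/32 = 455/8.
Numerically: E[X] ≈ 56.87500.

E[X] = C(16,4)·2^(1−C(4,2)) = 455/8 ≈ 56.87500.


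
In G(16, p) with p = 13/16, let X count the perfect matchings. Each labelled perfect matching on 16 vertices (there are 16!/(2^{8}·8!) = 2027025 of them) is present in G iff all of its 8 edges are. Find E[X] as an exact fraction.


K_16 has 16!/(2^{8}·8!) = 2027025 labelled perfect matchings.
For each such perfect matching H, let X_H = 1 if all 8 edges of H are present in G. Then P[X_H = 1] = p^{8} = (13/16)^{8} = 815730721/4294967296.
By linearity of expectation: E[X] = Σ_H E[X_H] = 2027025 · p^{8} = 2027025 · 815730721/4294967296 = 1653506564735025/4294967296.
Numerically: E[X] ≈ 384987.

E[X] = 2027025 · (13/16)^{8} = 1653506564735025/4294967296 ≈ 384987.


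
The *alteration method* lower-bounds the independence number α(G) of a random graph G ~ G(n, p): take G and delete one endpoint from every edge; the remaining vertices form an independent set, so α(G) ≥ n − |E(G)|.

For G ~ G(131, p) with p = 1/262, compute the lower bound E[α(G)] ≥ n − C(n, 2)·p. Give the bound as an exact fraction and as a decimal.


E[|E(G)|] = C(131, 2)·p = 8515 · (1/262) = 65/2.
E[α(G)] ≥ n − E[|E(G)|] = 131 − 65/2 = 197/2.
Numerically: ≈ 98.5000.
(This is only a lower bound; the true E[α(G)] may be larger.)

E[α(G)] ≥ 197/2 ≈ 98.5000.


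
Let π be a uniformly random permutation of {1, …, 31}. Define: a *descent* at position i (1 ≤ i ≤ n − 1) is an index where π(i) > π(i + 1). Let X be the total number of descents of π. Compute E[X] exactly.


Write X = Σ X_I over i = 1, …, 30, with X_I the indicator of one descent.
There are 30 indicators.
For each fixed i, the pair (π(i), π(i+1)) is a uniformly random ordered pair of distinct values from {1, …, 31}; by symmetry P[π(i) > π(i+1)] = 1/2.
By linearity: E[X] = 30 · (1/2) = (31 − 1) · (1/2) = 15 ≈ 15.000000.

E[X] = 15 = 15.000000.


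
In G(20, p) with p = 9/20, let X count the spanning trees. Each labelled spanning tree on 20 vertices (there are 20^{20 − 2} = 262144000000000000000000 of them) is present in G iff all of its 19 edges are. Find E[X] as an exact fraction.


K_20 has 20^{20 − 2} = 262144000000000000000000 labelled spanning trees.
For each such spanning tree H, let X_H = 1 if all 19 edges of H are present in G. Then P[X_H = 1] = p^{19} = (9/20)^{19} = 1350851717672992089/5242880000000000000000000.
By linearity of expectation: E[X] = Σ_H E[X_H] = 262144000000000000000000 · p^{19} = 262144000000000000000000 · 1350851717672992089/5242880000000000000000000 = 1350851717672992089/20.
Numerically: E[X] ≈ 6.754e+16.

E[X] = 262144000000000000000000 · (9/20)^{19} = 1350851717672992089/20 ≈ 6.754e+16.


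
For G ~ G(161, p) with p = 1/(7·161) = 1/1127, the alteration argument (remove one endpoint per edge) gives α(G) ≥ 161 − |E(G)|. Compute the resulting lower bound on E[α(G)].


E[|E(G)|] = C(161, 2)·p = 12880 · (1/1127) = 80/7.
E[α(G)] ≥ n − E[|E(G)|] = 161 − 80/7 = 1047/7.
Numerically: ≈ 149.5714.
(This is only a lower bound; the true E[α(G)] may be larger.)

E[α(G)] ≥ 1047/7 ≈ 149.5714.


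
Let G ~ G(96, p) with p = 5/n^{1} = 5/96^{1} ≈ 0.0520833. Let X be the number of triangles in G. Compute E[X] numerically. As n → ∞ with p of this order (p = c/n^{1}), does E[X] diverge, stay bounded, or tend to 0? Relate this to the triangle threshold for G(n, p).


Number of potential triangles: C(96, 3) = 142880.
Each occurs with probability p³ ≈ (0.0520833)³ ≈ 1.41285084e-04.
By linearity: E[X] = C(96, 3)·p³ ≈ 142880 · 1.41285084e-04 ≈ 20.186813.
Here α = 1, so p = 5/n is exactly at the triangle threshold p ~ 1/n. Asymptotically E[X] → c³/6 = 5³/6 = 125/6 ≈ 20.833333, a bounded constant. In this regime the triangle count is asymptotically Poisson(c³/6).

E[X] ≈ 20.186813; in regime p = Θ(1/n^{1}) E[X] stays bounded (at the triangle threshold p ~ 1/n).


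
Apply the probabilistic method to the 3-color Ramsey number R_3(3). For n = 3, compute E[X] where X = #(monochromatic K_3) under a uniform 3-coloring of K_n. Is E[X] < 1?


E[X] = C(3, 3) · 3^{1 − 3} = 1 · 3^{−2} = 1/9.
As a reduced fraction: E[X] = 1/9 ≈ 0.1111111.
Is E[X] < 1? YES.
Since E[X] < 1, there exists a 3-coloring of K_{3} with no monochromatic K_3; hence R_3(3) > 3.

E[X] = 1/9 ≈ 0.1111111; E[X] < 1, so R_3(3) > 3.


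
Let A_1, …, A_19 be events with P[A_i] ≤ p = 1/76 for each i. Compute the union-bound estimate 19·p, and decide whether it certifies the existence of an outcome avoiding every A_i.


Union bound: P[∪_{i=1}^{19} A_i] ≤ Σ_i P[A_i] ≤ 19·p = 19·(1/76) = 1/4.
Numerically: 1/4 ≈ 0.25000.
Is 1/4 < 1? YES.
Since P[∪ A_i] ≤ 1/4 < 1, the complement has P[∩ A_i^c] ≥ 1 − 1/4 = 3/4 > 0, so some outcome avoids every A_i.

19·p = 1/4 ≈ 0.25000; existence CERTIFIED by the union bound.


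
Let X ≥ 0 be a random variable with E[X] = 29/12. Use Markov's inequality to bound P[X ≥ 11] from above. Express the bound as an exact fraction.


μ = E[X] = 29/12, a = 11.
Markov: P[X ≥ 11] ≤ μ/a = (29/12)/11 = 29/132.
Numerically: ≈ 0.220.
(Since a = 11 > μ = 2.417, the bound 29/132 is < 1 and informative.)

P[X ≥ 11] ≤ 29/132 ≈ 0.220.


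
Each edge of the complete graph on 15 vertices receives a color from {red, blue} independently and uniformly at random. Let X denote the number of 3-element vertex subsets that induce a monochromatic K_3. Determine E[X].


Let X = Σ_S X_S over the C(15, 3) = 455 subsets S of size 3, where X_S = 1 if the K_3 on S is monochromatic.
For a fixed S, the K_3 on S has C(3, 2) = 3 edges. P[all 3 edges red] = (1/2)^3, and likewise for blue, so P[monochromatic] = 2·(1/2)^3 = 2^{1 − 3} = 1/4.
By linearity of expectation: E[X] = C(15, 3) · 2^{1 − 3} = 455 · 1/4 = 455/4.
Numerically: E[X] ≈ 113.7500.

E[X] = C(15,3)·2^(1−C(3,2)) = 455/4 ≈ 113.7500.


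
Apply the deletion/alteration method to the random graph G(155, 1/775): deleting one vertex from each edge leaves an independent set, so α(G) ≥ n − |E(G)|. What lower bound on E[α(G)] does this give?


E[|E(G)|] = C(155, 2)·p = 11935 · (1/775) = 77/5.
E[α(G)] ≥ n − E[|E(G)|] = 155 − 77/5 = 698/5.
Numerically: ≈ 139.60000.
(This is only a lower bound; the true E[α(G)] may be larger.)

E[α(G)] ≥ 698/5 ≈ 139.60000.


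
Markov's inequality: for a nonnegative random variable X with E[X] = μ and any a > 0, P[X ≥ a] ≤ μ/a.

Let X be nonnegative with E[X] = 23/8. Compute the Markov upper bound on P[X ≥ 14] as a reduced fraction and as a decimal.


μ = E[X] = 23/8, a = 14.
Markov: P[X ≥ 14] ≤ μ/a = (23/8)/14 = 23/112.
Numerically: ≈ 0.205.
(Since a = 14 > μ = 2.875, the bound 23/112 is < 1 and informative.)

P[X ≥ 14] ≤ 23/112 ≈ 0.205.


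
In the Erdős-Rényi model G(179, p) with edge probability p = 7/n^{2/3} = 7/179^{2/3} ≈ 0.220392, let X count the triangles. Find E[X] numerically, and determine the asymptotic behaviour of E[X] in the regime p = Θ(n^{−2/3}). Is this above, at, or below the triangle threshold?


Number of potential triangles: C(179, 3) = 939929.
Each occurs with probability p³ ≈ (0.220392)³ ≈ 1.07050342e-02.
By linearity: E[X] = C(179, 3)·p³ ≈ 939929 · 1.07050342e-02 ≈ 10061.972067.
Since α = 2/3 < 1, p = c/n^{2/3} ≫ 1/n is above the triangle threshold p ~ 1/n. Asymptotically E[X] ~ (c³/6)·n^{3(1−α)} = (7³/6)·n^{1} → ∞; triangles are abundant w.h.p.

E[X] ≈ 10061.972067; in regime p = Θ(1/n^{2/3}) E[X] diverges (above the triangle threshold p ~ 1/n).


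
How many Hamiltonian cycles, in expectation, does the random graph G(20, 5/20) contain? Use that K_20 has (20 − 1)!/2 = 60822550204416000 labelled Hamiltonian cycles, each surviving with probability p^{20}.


K_20 has (20 − 1)!/2 = 60822550204416000 labelled Hamiltonian cycles.
For each such Hamiltonian cycle H, let X_H = 1 if all 20 edges of H are present in G. Then P[X_H = 1] = p^{20} = (1/4)^{20} = 1/1099511627776.
By linearity: E[X] = Σ_H E[X_H] = 60822550204416000 · p^{20} = 60822550204416000 · 1/1099511627776 = 1856156927625/33554432.
Numerically: E[X] ≈ 55317.8.

E[X] = 60822550204416000 · (1/4)^{20} = 1856156927625/33554432 ≈ 55317.8.


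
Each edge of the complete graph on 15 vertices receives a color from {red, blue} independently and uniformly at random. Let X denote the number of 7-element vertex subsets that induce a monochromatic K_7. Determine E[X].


Let X = Σ_S X_S over the C(15, 7) = 6435 subsets S of size 7, where X_S = 1 if the K_7 on S is monochromatic.
For a fixed S, the K_7 on S has C(7, 2) = 21 edges. P[all 21 edges red] = (1/2)^21, and likewise for blue, so P[monochromatic] = 2·(1/2)^21 = 2^{1 − 21} = 1/1048576.
Summing: E[X] = C(15, 7) · 2^{1 − 21} = 6435 · 1/1048576 = 6435/1048576.
Numerically: E[X] ≈ 0.006137.

E[X] = C(15,7)·2^(1−C(7,2)) = 6435/1048576 ≈ 0.006137.


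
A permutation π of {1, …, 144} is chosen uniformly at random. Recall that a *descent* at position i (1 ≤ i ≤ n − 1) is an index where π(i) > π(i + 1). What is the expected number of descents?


Write X = Σ X_I over i = 1, …, 143, with X_I the indicator of one descent.
There are 143 indicators.
For each fixed i, the pair (π(i), π(i+1)) is a uniformly random ordered pair of distinct values from {1, …, 144}; by symmetry P[π(i) > π(i+1)] = 1/2.
By linearity: E[X] = 143 · (1/2) = (144 − 1) · (1/2) = 143/2 ≈ 71.500.

E[X] = 143/2 = 71.500.


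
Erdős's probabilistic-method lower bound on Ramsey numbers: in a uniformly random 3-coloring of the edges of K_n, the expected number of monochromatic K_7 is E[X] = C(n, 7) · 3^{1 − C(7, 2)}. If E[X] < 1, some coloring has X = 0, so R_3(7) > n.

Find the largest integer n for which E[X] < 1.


We need C(n, 7) · 3^{1 − 21} < 1, i.e. C(n, 7) < 3^{21 − 1} = 3486784401.
Check values of n near the boundary:
  n = 76: C(76, 7) = 2186189400; 2186189400 < 3486784401? YES
  n = 77: C(77, 7) = 2404808340; 2404808340 < 3486784401? YES
  n = 78: C(78, 7) = 2641902120; 2641902120 < 3486784401? YES
  n = 79: C(79, 7) = 2898753715; 2898753715 < 3486784401? YES
  n = 80: C(80, 7) = 3176716400; 3176716400 < 3486784401? YES
  n = 81: C(81, 7) = 3477216600; 3477216600 < 3486784401? YES
  n = 82: C(82, 7) = 3801756816; 3801756816 < 3486784401? NO
  n = 83: C(83, 7) = 4151918628; 4151918628 < 3486784401? NO
The largest n with C(n, 7) < 3486784401 is n = 81 (where E[X] = 42928600/43046721 ≈ 0.997). Hence R_3(7) > 81, i.e. R_3(7) ≥ 82.

Largest n = 81; hence R_3(7) > 81.


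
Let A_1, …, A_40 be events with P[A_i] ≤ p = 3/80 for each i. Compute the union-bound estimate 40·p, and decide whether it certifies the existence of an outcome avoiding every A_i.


Union bound: P[∪_{i=1}^{40} A_i] ≤ Σ_i P[A_i] ≤ 40·p = 40·(3/80) = 3/2.
Numerically: 3/2 ≈ 1.500000.
Is 3/2 < 1? NO.
Since the bound 3/2 is ≥ 1, the union bound is uninformative here; it does NOT by itself certify existence.

40·p = 3/2 ≈ 1.500000; existence NOT certified by the union bound.


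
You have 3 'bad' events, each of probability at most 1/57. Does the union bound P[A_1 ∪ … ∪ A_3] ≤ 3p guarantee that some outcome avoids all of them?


Union bound: P[∪_{i=1}^{3} A_i] ≤ Σ_i P[A_i] ≤ 3·p = 3·(1/57) = 1/19.
Numerically: 1/19 ≈ 0.052632.
Is 1/19 < 1? YES.
Since P[∪ A_i] ≤ 1/19 < 1, the complement has P[∩ A_i^c] ≥ 1 − 1/19 = 18/19 > 0, so some outcome avoids every A_i.

3·p = 1/19 ≈ 0.052632; existence CERTIFIED by the union bound.


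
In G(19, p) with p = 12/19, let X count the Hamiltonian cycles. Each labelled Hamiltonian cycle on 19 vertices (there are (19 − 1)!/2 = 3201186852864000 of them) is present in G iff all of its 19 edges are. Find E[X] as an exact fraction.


K_19 has (19 − 1)!/2 = 3201186852864000 labelled Hamiltonian cycles.
For each such Hamiltonian cycle H, let X_H = 1 if all 19 edges of H are present in G. Then P[X_H = 1] = p^{19} = (12/19)^{19} = 319479999370622926848/1978419655660313589123979.
By linearity of expectation: E[X] = Σ_H E[X_H] = 3201186852864000 · p^{19} = 3201186852864000 · 319479999370622926848/1978419655660313589123979 = 1022715173738237107931793611292672000/1978419655660313589123979.
Numerically: E[X] ≈ 5.169e+11.

E[X] = 3201186852864000 · (12/19)^{19} = 1022715173738237107931793611292672000/1978419655660313589123979 ≈ 5.169e+11.


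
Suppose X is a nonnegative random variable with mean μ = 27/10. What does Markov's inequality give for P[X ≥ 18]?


μ = E[X] = 27/10, a = 18.
Markov: P[X ≥ 18] ≤ μ/a = (27/10)/18 = 3/20.
Numerically: ≈ 0.15000.
(Since a = 18 > μ = 2.70000, the bound 3/20 is < 1 and informative.)

P[X ≥ 18] ≤ 3/20 ≈ 0.15000.


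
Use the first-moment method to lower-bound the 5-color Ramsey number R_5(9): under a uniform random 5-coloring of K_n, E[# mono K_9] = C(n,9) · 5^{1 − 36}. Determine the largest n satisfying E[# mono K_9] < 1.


We need C(n, 9) · 5^{1 − 36} < 1, i.e. C(n, 9) < 5^{36 − 1} = 2910383045673370361328125.
Check values of n near the boundary:
  n = 2169: C(2169, 9) = 2879753360044504243499683; 2879753360044504243499683 < 2910383045673370361328125? YES
  n = 2170: C(2170, 9) = 2891746779868845075610510; 2891746779868845075610510 < 2910383045673370361328125? YES
  n = 2171: C(2171, 9) = 2903784578674959601827205; 2903784578674959601827205 < 2910383045673370361328125? YES
  n = 2172: C(2172, 9) = 2915866900084148060642020; 2915866900084148060642020 < 2910383045673370361328125? NO
  n = 2173: C(2173, 9) = 2927993888115921319674265; 2927993888115921319674265 < 2910383045673370361328125? NO
  n = 2174: C(2174, 9) = 2940165687188920530702934; 2940165687188920530702934 < 2910383045673370361328125? NO
The largest n with C(n, 9) < 2910383045673370361328125 is n = 2171 (where E[X] = 580756915734991920365441/582076609134674072265625 ≈ 0.9977328). Hence R_5(9) > 2171, i.e. R_5(9) ≥ 2172.

Largest n = 2171; hence R_5(9) > 2171.
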